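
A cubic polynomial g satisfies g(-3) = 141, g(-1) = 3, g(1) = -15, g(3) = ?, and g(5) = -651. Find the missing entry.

-153

The 4 known points determine the degree-3 polynomial uniquely.
Write g(x) = ax^3 + bx^2 + cx + d. Substituting each data point gives a linear system:
  -27a + 9b - 3c + d = 141
  -a + b - c + d = 3
  a + b + c + d = -15
  125a + 25b + 5c + d = -651
Solving the system yields a = -5, b = 0, c = -4, d = -6.
So g(x) = -5x^3 - 4x - 6.
Then g(3) = -153.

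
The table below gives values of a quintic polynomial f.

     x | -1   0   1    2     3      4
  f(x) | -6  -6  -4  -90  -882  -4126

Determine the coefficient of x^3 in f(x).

Write f(x) = ax^5 + bx^4 + cx^3 + dx^2 + ex + k. Substituting each data point gives a linear system:
  -a + b - c + d - e + k = -6
  k = -6
  a + b + c + d + e + k = -4
  32a + 16b + 8c + 4d + 2e + k = -90
  243a + 81b + 27c + 9d + 3e + k = -882
  1024a + 256b + 64c + 16d + 4e + k = -4126
Solving the system yields a = -5, b = 3, c = 4, d = -2, e = 2, k = -6.
So f(x) = -5x^5 + 3x^4 + 4x^3 - 2x^2 + 2x - 6.
The coefficient of x^3 is 4.

4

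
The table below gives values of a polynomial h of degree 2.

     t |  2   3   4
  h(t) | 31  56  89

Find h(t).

Using the Lagrange interpolation formula with nodes 2, 3, 4:
  L_0(t) = (t - 3)(t - 4) / 2
  L_1(t) = (t - 2)(t - 4) / -1
  L_2(t) = (t - 2)(t - 3) / 2
Then h(t) = 31·L_0(t) + 56·L_1(t) + 89·L_2(t).
Expanding and collecting terms gives h(t) = 4t^2 + 5t + 5.
Check: h(4) = 89. ✓

h(t) = 4t^2 + 5t + 5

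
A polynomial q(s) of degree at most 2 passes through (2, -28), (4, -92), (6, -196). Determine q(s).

Using the Lagrange interpolation formula with nodes 2, 4, 6:
  L_0(s) = (s - 4)(s - 6) / 8
  L_1(s) = (s - 2)(s - 6) / -4
  L_2(s) = (s - 2)(s - 4) / 8
Then q(s) = -28·L_0(s) - 92·L_1(s) - 196·L_2(s).
Expanding and collecting terms gives q(s) = -5s² - 2s - 4.
Check: q(6) = -196. ✓

q(s) = -5s^2 - 2s - 4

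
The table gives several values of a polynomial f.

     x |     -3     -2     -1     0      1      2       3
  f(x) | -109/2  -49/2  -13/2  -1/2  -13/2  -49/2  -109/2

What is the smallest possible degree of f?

2

Forward differences of the values at x = -3, -2, -1, 0, 1, 2, 3:
  f  : -109/2  -49/2  -13/2  -1/2  -13/2  -49/2  -109/2
  Δ  : 30  18  6  -6  -18  -30
  Δ^2: -12  -12  -12  -12  -12
  Δ^3: 0  0  0  0
  Δ^4: 0  0  0
  Δ^5: 0  0
  Δ^6: 0
The second differences are constant (-12) and nonzero, while all higher differences vanish, so the minimal degree is 2.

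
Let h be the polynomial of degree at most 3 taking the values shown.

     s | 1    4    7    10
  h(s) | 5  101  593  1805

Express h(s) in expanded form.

Write h(s) = as^3 + bs^2 + cs + d. Substituting each data point gives a linear system:
  a + b + c + d = 5
  64a + 16b + 4c + d = 101
  343a + 49b + 7c + d = 593
  1000a + 100b + 10c + d = 1805
Solving the system yields a = 2, b = -2, c = 0, d = 5.
So h(s) = 2s^3 - 2s^2 + 5.
Check: h(4) = 101. ✓

h(s) = 2s^3 - 2s^2 + 5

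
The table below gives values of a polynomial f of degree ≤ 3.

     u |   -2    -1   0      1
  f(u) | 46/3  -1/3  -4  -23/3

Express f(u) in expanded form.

f(u) = -2u^3 - (5/3)u - 4

Using the Lagrange interpolation formula with nodes -2, -1, 0, 1:
  L_0(u) = (u + 1)u(u - 1) / -6
  L_1(u) = (u + 2)u(u - 1) / 2
  L_2(u) = (u + 2)(u + 1)(u - 1) / -2
  L_3(u) = (u + 2)(u + 1)u / 6
Then f(u) = 46/3·L_0(u) - 1/3·L_1(u) - 4·L_2(u) - 23/3·L_3(u).
Expanding and collecting terms gives f(u) = -2u³ - (5/3)u - 4.
Check: f(1) = -23/3. ✓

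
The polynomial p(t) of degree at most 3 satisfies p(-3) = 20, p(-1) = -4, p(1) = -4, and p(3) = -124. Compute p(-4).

86

Using the Lagrange interpolation formula with nodes -3, -1, 1, 3:
  L_0(t) = (t + 1)(t - 1)(t - 3) / -48
  L_1(t) = (t + 3)(t - 1)(t - 3) / 16
  L_2(t) = (t + 3)(t + 1)(t - 3) / -16
  L_3(t) = (t + 3)(t + 1)(t - 1) / 48
Then p(t) = 20·L_0(t) - 4·L_1(t) - 4·L_2(t) - 124·L_3(t).
Expanding and collecting terms gives p(t) = -3t^3 - 6t^2 + 3t + 2.
Evaluating at t = -4: p(-4) = 86.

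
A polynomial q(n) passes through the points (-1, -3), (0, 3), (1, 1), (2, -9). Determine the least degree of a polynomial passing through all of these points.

2

Forward differences of the values at n = -1, 0, 1, 2:
  q  : -3  3  1  -9
  Δ  : 6  -2  -10
  Δ^2: -8  -8
  Δ^3: 0
The second differences are constant (-8) and nonzero, while all higher differences vanish, so the minimal degree is 2.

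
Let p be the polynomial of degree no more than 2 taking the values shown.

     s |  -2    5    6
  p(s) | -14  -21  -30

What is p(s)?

Write p(s) = as^2 + bs + c. Substituting each data point gives a linear system:
  4a - 2b + c = -14
  25a + 5b + c = -21
  36a + 6b + c = -30
Solving the system yields a = -1, b = 2, c = -6.
So p(s) = -s^2 + 2s - 6.
Check: p(5) = -21. ✓

p(s) = -s^2 + 2s - 6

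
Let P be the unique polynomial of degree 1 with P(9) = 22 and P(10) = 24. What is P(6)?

16

Write P(n) = an + b. Substituting each data point gives a linear system:
  9a + b = 22
  10a + b = 24
Solving the system yields a = 2, b = 4.
So P(n) = 2n + 4.
Then P(6) = 16.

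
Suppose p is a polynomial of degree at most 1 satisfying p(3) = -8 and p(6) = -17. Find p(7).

-20

Write p(s) = as + b. Substituting each data point gives a linear system:
  3a + b = -8
  6a + b = -17
Solving the system yields a = -3, b = 1.
So p(s) = -3s + 1.
Then p(7) = -20.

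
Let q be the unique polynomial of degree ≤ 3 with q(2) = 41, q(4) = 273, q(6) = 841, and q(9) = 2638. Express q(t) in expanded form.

Write q(t) = at^3 + bt^2 + ct + d. Substituting each data point gives a linear system:
  8a + 4b + 2c + d = 41
  64a + 16b + 4c + d = 273
  216a + 36b + 6c + d = 841
  729a + 81b + 9c + d = 2638
Solving the system yields a = 3, b = 6, c = -4, d = 1.
So q(t) = 3t^3 + 6t^2 - 4t + 1.
Check: q(9) = 2638. ✓

q(t) = 3t^3 + 6t^2 - 4t + 1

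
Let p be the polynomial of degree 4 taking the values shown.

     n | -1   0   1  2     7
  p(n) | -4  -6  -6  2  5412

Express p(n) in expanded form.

p(n) = 3n^4 - 5n^3 - 2n^2 + 4n - 6

Using the Lagrange interpolation formula with nodes -1, 0, 1, 2, 7:
  L_0(n) = n(n - 1)(n - 2)(n - 7) / 48
  L_1(n) = (n + 1)(n - 1)(n - 2)(n - 7) / -14
  L_2(n) = (n + 1)n(n - 2)(n - 7) / 12
  L_3(n) = (n + 1)n(n - 1)(n - 7) / -30
  L_4(n) = (n + 1)n(n - 1)(n - 2) / 1680
Then p(n) = -4·L_0(n) - 6·L_1(n) - 6·L_2(n) + 2·L_3(n) + 5412·L_4(n).
Expanding and collecting terms gives p(n) = 3n⁴ - 5n³ - 2n² + 4n - 6.
Check: p(-1) = -4. ✓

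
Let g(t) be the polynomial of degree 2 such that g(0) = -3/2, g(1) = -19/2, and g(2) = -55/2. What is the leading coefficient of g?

-5

Write g(t) = at^2 + bt + c. Substituting each data point gives a linear system:
  c = -3/2
  a + b + c = -19/2
  4a + 2b + c = -55/2
Solving the system yields a = -5, b = -3, c = -3/2.
So g(t) = -5t^2 - 3t - 3/2.
The leading coefficient is -5.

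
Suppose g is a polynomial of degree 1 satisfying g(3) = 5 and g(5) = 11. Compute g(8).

20

Write g(s) = as + b. Substituting each data point gives a linear system:
  3a + b = 5
  5a + b = 11
Solving the system yields a = 3, b = -4.
So g(s) = 3s - 4.
Then g(8) = 20.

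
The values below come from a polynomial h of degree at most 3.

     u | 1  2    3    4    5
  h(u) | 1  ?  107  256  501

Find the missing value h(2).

30

On equispaced nodes a degree-3 polynomial has vanishing fourth forward difference, so
  h(1) - 4·h(2) + 6·h(3) - 4·h(4) + h(5) = 0.
Substituting the known values and solving for h(2):
  -4·h(2) = -120
  h(2) = 30.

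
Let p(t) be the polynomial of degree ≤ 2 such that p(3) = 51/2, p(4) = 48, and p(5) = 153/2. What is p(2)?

9

Forward differences of the values at t = 3, 4, 5:
  p  : 51/2  48  153/2
  Δ  : 45/2  57/2
  Δ^2: 6
The second differences are constant, confirming degree 2.
Interpolating (Newton forward form) and evaluating at t = 2 gives p(2) = 9.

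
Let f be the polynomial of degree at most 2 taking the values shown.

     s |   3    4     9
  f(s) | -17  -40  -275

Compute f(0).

4

Write f(s) = as^2 + bs + c. Substituting each data point gives a linear system:
  9a + 3b + c = -17
  16a + 4b + c = -40
  81a + 9b + c = -275
Solving the system yields a = -4, b = 5, c = 4.
So f(s) = -4s² + 5s + 4.
Then f(0) = 4.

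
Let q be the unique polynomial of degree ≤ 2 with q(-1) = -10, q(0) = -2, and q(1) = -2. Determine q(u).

Using the Lagrange interpolation formula with nodes -1, 0, 1:
  L_0(u) = u(u - 1) / 2
  L_1(u) = (u + 1)(u - 1) / -1
  L_2(u) = (u + 1)u / 2
Then q(u) = -10·L_0(u) - 2·L_1(u) - 2·L_2(u).
Expanding and collecting terms gives q(u) = -4u^2 + 4u - 2.
Check: q(1) = -2. ✓

q(u) = -4u^2 + 4u - 2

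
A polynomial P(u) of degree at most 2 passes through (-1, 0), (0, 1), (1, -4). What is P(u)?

Write P(u) = au^2 + bu + c. Substituting each data point gives a linear system:
  a - b + c = 0
  c = 1
  a + b + c = -4
Solving the system yields a = -3, b = -2, c = 1.
So P(u) = -3u^2 - 2u + 1.
Check: P(1) = -4. ✓

P(u) = -3u^2 - 2u + 1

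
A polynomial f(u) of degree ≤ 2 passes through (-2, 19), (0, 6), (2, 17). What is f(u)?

Write f(u) = au^2 + bu + c. Substituting each data point gives a linear system:
  4a - 2b + c = 19
  c = 6
  4a + 2b + c = 17
Solving the system yields a = 3, b = -1/2, c = 6.
So f(u) = 3u^2 - (1/2)u + 6.
Check: f(-2) = 19. ✓

f(u) = 3u^2 - (1/2)u + 6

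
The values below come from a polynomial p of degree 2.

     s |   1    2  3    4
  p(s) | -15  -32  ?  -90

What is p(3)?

The 3 known points determine the degree-2 polynomial uniquely.
Write p(s) = as^2 + bs + c. Substituting each data point gives a linear system:
  a + b + c = -15
  4a + 2b + c = -32
  16a + 4b + c = -90
Solving the system yields a = -4, b = -5, c = -6.
So p(s) = -4s² - 5s - 6.
Then p(3) = -57.

-57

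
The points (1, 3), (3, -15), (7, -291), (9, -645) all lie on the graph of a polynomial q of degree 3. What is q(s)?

q(s) = -s^3 + s^2 + 3

Write q(s) = as^3 + bs^2 + cs + d. Substituting each data point gives a linear system:
  a + b + c + d = 3
  27a + 9b + 3c + d = -15
  343a + 49b + 7c + d = -291
  729a + 81b + 9c + d = -645
Solving the system yields a = -1, b = 1, c = 0, d = 3.
So q(s) = -s³ + s² + 3.
Check: q(7) = -291. ✓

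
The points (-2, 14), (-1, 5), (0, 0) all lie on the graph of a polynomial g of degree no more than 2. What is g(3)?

9

Write g(t) = at^2 + bt + c. Substituting each data point gives a linear system:
  4a - 2b + c = 14
  a - b + c = 5
  c = 0
Solving the system yields a = 2, b = -3, c = 0.
So g(t) = 2t² - 3t.
Then g(3) = 9.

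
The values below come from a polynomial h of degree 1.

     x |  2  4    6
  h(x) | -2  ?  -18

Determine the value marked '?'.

-10

On equispaced nodes a degree-1 polynomial has vanishing second forward difference, so
  h(2) - 2·h(4) + h(6) = 0.
Substituting the known values and solving for h(4):
  -2·h(4) = 20
  h(4) = -10.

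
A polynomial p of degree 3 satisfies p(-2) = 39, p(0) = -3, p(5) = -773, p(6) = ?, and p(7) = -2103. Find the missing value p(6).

-1329

The 4 known points determine the degree-3 polynomial uniquely.
Write p(t) = at^3 + bt^2 + ct + d. Substituting each data point gives a linear system:
  -8a + 4b - 2c + d = 39
  d = -3
  125a + 25b + 5c + d = -773
  343a + 49b + 7c + d = -2103
Solving the system yields a = -6, b = -1, c = 1, d = -3.
So p(t) = -6t^3 - t^2 + t - 3.
Then p(6) = -1329.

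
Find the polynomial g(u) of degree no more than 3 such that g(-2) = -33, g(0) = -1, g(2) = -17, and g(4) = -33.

g(u) = u^3 - 6u^2 - 1

Using the Lagrange interpolation formula with nodes -2, 0, 2, 4:
  L_0(u) = u(u - 2)(u - 4) / -48
  L_1(u) = (u + 2)(u - 2)(u - 4) / 16
  L_2(u) = (u + 2)u(u - 4) / -16
  L_3(u) = (u + 2)u(u - 2) / 48
Then g(u) = -33·L_0(u) - 1·L_1(u) - 17·L_2(u) - 33·L_3(u).
Expanding and collecting terms gives g(u) = u^3 - 6u^2 - 1.
Check: g(-2) = -33. ✓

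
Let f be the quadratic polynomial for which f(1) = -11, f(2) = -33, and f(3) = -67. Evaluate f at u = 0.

Using the Lagrange interpolation formula with nodes 1, 2, 3:
  L_0(u) = (u - 2)(u - 3) / 2
  L_1(u) = (u - 1)(u - 3) / -1
  L_2(u) = (u - 1)(u - 2) / 2
Then f(u) = -11·L_0(u) - 33·L_1(u) - 67·L_2(u).
Expanding and collecting terms gives f(u) = -6u^2 - 4u - 1.
Evaluating at u = 0: f(0) = -1.

-1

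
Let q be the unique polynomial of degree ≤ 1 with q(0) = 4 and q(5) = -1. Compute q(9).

-5

Write q(x) = ax + b. Substituting each data point gives a linear system:
  b = 4
  5a + b = -1
Solving the system yields a = -1, b = 4.
So q(x) = -x + 4.
Then q(9) = -5.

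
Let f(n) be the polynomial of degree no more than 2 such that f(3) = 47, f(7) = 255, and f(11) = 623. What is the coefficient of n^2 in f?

Write f(n) = an^2 + bn + c. Substituting each data point gives a linear system:
  9a + 3b + c = 47
  49a + 7b + c = 255
  121a + 11b + c = 623
Solving the system yields a = 5, b = 2, c = -4.
So f(n) = 5n² + 2n - 4.
The leading coefficient is 5.

5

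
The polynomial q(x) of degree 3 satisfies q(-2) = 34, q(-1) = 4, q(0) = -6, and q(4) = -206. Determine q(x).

Write q(x) = ax^3 + bx^2 + cx + d. Substituting each data point gives a linear system:
  -8a + 4b - 2c + d = 34
  -a + b - c + d = 4
  d = -6
  64a + 16b + 4c + d = -206
Solving the system yields a = -3, b = 1, c = -6, d = -6.
So q(x) = -3x^3 + x^2 - 6x - 6.
Check: q(0) = -6. ✓

q(x) = -3x^3 + x^2 - 6x - 6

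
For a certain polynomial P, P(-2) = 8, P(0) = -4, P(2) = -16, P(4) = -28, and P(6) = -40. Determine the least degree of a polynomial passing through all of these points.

Forward differences of the values at n = -2, 0, 2, 4, 6:
  P  : 8  -4  -16  -28  -40
  Δ  : -12  -12  -12  -12
  Δ^2: 0  0  0
  Δ^3: 0  0
  Δ^4: 0
The first differences are constant (-12) and nonzero, while all higher differences vanish, so the minimal degree is 1.

1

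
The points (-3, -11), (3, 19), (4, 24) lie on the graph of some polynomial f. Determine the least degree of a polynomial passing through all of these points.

1

Divided differences on the nodes -3, 3, 4:
  order 0: -11  19  24
  order 1: 5  5
  order 2: 0
The order-1 divided differences are all 5 (nonzero) and every higher order vanishes, so the data lies on a polynomial of degree exactly 1.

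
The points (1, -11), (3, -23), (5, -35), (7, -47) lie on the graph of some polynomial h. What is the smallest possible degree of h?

1

Forward differences of the values at n = 1, 3, 5, 7:
  h  : -11  -23  -35  -47
  Δ  : -12  -12  -12
  Δ^2: 0  0
  Δ^3: 0
The first differences are constant (-12) and nonzero, while all higher differences vanish, so the minimal degree is 1.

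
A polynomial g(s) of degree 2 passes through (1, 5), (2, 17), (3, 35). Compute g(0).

Write g(s) = as^2 + bs + c. Substituting each data point gives a linear system:
  a + b + c = 5
  4a + 2b + c = 17
  9a + 3b + c = 35
Solving the system yields a = 3, b = 3, c = -1.
So g(s) = 3s^2 + 3s - 1.
Then g(0) = -1.

-1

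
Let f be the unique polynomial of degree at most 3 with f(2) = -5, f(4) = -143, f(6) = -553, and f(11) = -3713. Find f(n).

f(n) = -3n^3 + 2n^2 + 3n + 5

Write f(n) = an^3 + bn^2 + cn + d. Substituting each data point gives a linear system:
  8a + 4b + 2c + d = -5
  64a + 16b + 4c + d = -143
  216a + 36b + 6c + d = -553
  1331a + 121b + 11c + d = -3713
Solving the system yields a = -3, b = 2, c = 3, d = 5.
So f(n) = -3n^3 + 2n^2 + 3n + 5.
Check: f(2) = -5. ✓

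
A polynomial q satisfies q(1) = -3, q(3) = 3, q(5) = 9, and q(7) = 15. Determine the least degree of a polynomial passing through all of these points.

1

Forward differences of the values at u = 1, 3, 5, 7:
  q  : -3  3  9  15
  Δ  : 6  6  6
  Δ^2: 0  0
  Δ^3: 0
The first differences are constant (6) and nonzero, while all higher differences vanish, so the minimal degree is 1.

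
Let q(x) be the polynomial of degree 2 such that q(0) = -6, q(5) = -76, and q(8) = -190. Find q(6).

-108

Write q(x) = ax^2 + bx + c. Substituting each data point gives a linear system:
  c = -6
  25a + 5b + c = -76
  64a + 8b + c = -190
Solving the system yields a = -3, b = 1, c = -6.
So q(x) = -3x² + x - 6.
Then q(6) = -108.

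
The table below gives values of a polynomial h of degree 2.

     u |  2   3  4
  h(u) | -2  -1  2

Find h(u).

h(u) = u^2 - 4u + 2

Using the Lagrange interpolation formula with nodes 2, 3, 4:
  L_0(u) = (u - 3)(u - 4) / 2
  L_1(u) = (u - 2)(u - 4) / -1
  L_2(u) = (u - 2)(u - 3) / 2
Then h(u) = -2·L_0(u) - 1·L_1(u) + 2·L_2(u).
Expanding and collecting terms gives h(u) = u^2 - 4u + 2.
Check: h(2) = -2. ✓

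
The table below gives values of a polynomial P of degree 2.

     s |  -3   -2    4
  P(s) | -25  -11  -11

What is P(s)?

P(s) = -2s^2 + 4s + 5

Write P(s) = as^2 + bs + c. Substituting each data point gives a linear system:
  9a - 3b + c = -25
  4a - 2b + c = -11
  16a + 4b + c = -11
Solving the system yields a = -2, b = 4, c = 5.
So P(s) = -2s² + 4s + 5.
Check: P(-3) = -25. ✓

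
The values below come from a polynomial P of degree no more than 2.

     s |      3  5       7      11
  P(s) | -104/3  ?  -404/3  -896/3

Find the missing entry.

-230/3

The 3 known points determine the degree-2 polynomial uniquely.
Write P(s) = as^2 + bs + c. Substituting each data point gives a linear system:
  9a + 3b + c = -104/3
  49a + 7b + c = -404/3
  121a + 11b + c = -896/3
Solving the system yields a = -2, b = -5, c = -5/3.
So P(s) = -2s² - 5s - 5/3.
Then P(5) = -230/3.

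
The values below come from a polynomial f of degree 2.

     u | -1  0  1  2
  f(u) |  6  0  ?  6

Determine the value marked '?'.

The 3 known points determine the degree-2 polynomial uniquely.
Write f(u) = au^2 + bu + c. Substituting each data point gives a linear system:
  a - b + c = 6
  c = 0
  4a + 2b + c = 6
Solving the system yields a = 3, b = -3, c = 0.
So f(u) = 3u^2 - 3u.
Then f(1) = 0.

0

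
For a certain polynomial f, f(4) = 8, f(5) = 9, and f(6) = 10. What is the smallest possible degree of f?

Forward differences of the values at n = 4, 5, 6:
  f  : 8  9  10
  Δ  : 1  1
  Δ^2: 0
The first differences are constant (1) and nonzero, while all higher differences vanish, so the minimal degree is 1.

1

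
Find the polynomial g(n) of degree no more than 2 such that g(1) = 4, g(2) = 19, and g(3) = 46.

g(n) = 6n^2 - 3n + 1

Using the Lagrange interpolation formula with nodes 1, 2, 3:
  L_0(n) = (n - 2)(n - 3) / 2
  L_1(n) = (n - 1)(n - 3) / -1
  L_2(n) = (n - 1)(n - 2) / 2
Then g(n) = 4·L_0(n) + 19·L_1(n) + 46·L_2(n).
Expanding and collecting terms gives g(n) = 6n^2 - 3n + 1.
Check: g(2) = 19. ✓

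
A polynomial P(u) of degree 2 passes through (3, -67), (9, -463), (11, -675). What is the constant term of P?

Write P(u) = au^2 + bu + c. Substituting each data point gives a linear system:
  9a + 3b + c = -67
  81a + 9b + c = -463
  121a + 11b + c = -675
Solving the system yields a = -5, b = -6, c = -4.
So P(u) = -5u² - 6u - 4.
The constant term is -4.

-4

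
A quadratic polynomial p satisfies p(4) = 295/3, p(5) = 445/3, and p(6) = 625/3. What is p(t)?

p(t) = 5t^2 + 5t - 5/3

Write p(t) = at^2 + bt + c. Substituting each data point gives a linear system:
  16a + 4b + c = 295/3
  25a + 5b + c = 445/3
  36a + 6b + c = 625/3
Solving the system yields a = 5, b = 5, c = -5/3.
So p(t) = 5t^2 + 5t - 5/3.
Check: p(5) = 445/3. ✓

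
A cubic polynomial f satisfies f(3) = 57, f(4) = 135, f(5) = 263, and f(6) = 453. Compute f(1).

3

Using the Lagrange interpolation formula with nodes 3, 4, 5, 6:
  L_0(u) = (u - 4)(u - 5)(u - 6) / -6
  L_1(u) = (u - 3)(u - 5)(u - 6) / 2
  L_2(u) = (u - 3)(u - 4)(u - 6) / -2
  L_3(u) = (u - 3)(u - 4)(u - 5) / 6
Then f(u) = 57·L_0(u) + 135·L_1(u) + 263·L_2(u) + 453·L_3(u).
Expanding and collecting terms gives f(u) = 2u^3 + u^2 - 3u + 3.
Evaluating at u = 1: f(1) = 3.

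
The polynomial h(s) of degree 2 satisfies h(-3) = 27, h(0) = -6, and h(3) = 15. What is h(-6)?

114

Write h(s) = as^2 + bs + c. Substituting each data point gives a linear system:
  9a - 3b + c = 27
  c = -6
  9a + 3b + c = 15
Solving the system yields a = 3, b = -2, c = -6.
So h(s) = 3s² - 2s - 6.
Then h(-6) = 114.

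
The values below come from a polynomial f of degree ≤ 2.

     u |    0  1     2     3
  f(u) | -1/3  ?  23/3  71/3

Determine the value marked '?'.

-1/3

The 3 known points determine the degree-2 polynomial uniquely.
Write f(u) = au^2 + bu + c. Substituting each data point gives a linear system:
  c = -1/3
  4a + 2b + c = 23/3
  9a + 3b + c = 71/3
Solving the system yields a = 4, b = -4, c = -1/3.
So f(u) = 4u² - 4u - 1/3.
Then f(1) = -1/3.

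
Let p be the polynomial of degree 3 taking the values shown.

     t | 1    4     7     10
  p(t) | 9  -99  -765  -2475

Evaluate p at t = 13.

-5715

Write p(t) = at^3 + bt^2 + ct + d. Substituting each data point gives a linear system:
  a + b + c + d = 9
  64a + 16b + 4c + d = -99
  343a + 49b + 7c + d = -765
  1000a + 100b + 10c + d = -2475
Solving the system yields a = -3, b = 5, c = 2, d = 5.
So p(t) = -3t^3 + 5t^2 + 2t + 5.
Then p(13) = -5715.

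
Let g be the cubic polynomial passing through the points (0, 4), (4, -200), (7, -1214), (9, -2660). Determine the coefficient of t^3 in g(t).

Write g(t) = at^3 + bt^2 + ct + d. Substituting each data point gives a linear system:
  d = 4
  64a + 16b + 4c + d = -200
  343a + 49b + 7c + d = -1214
  729a + 81b + 9c + d = -2660
Solving the system yields a = -4, b = 3, c = 1, d = 4.
So g(t) = -4t^3 + 3t^2 + t + 4.
The leading coefficient is -4.

-4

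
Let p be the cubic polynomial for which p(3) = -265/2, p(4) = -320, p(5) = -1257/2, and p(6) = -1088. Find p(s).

Write p(s) = as^3 + bs^2 + cs + d. Substituting each data point gives a linear system:
  27a + 9b + 3c + d = -265/2
  64a + 16b + 4c + d = -320
  125a + 25b + 5c + d = -1257/2
  216a + 36b + 6c + d = -1088
Solving the system yields a = -5, b = -1/2, c = 1, d = 4.
So p(s) = -5s^3 - (1/2)s^2 + s + 4.
Check: p(3) = -265/2. ✓

p(s) = -5s^3 - (1/2)s^2 + s + 4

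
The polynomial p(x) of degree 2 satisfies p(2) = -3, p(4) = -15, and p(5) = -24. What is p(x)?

Using the Lagrange interpolation formula with nodes 2, 4, 5:
  L_0(x) = (x - 4)(x - 5) / 6
  L_1(x) = (x - 2)(x - 5) / -2
  L_2(x) = (x - 2)(x - 4) / 3
Then p(x) = -3·L_0(x) - 15·L_1(x) - 24·L_2(x).
Expanding and collecting terms gives p(x) = -x^2 + 1.
Check: p(2) = -3. ✓

p(x) = -x^2 + 1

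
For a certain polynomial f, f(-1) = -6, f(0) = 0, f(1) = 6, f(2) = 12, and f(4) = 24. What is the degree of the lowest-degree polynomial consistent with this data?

Divided differences on the nodes -1, 0, 1, 2, 4:
  order 0: -6  0  6  12  24
  order 1: 6  6  6  6
  order 2: 0  0  0
  order 3: 0  0
  order 4: 0
The order-1 divided differences are all 6 (nonzero) and every higher order vanishes, so the data lies on a polynomial of degree exactly 1.

1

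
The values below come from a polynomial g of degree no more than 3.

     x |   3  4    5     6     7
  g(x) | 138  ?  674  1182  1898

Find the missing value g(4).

The 4 known points determine the degree-3 polynomial uniquely.
Write g(x) = ax^3 + bx^2 + cx + d. Substituting each data point gives a linear system:
  27a + 9b + 3c + d = 138
  125a + 25b + 5c + d = 674
  216a + 36b + 6c + d = 1182
  343a + 49b + 7c + d = 1898
Solving the system yields a = 6, b = -4, c = 6, d = -6.
So g(x) = 6x^3 - 4x^2 + 6x - 6.
Then g(4) = 338.

338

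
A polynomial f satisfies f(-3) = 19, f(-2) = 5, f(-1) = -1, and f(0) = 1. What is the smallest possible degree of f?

Forward differences of the values at u = -3, -2, -1, 0:
  f  : 19  5  -1  1
  Δ  : -14  -6  2
  Δ^2: 8  8
  Δ^3: 0
The second differences are constant (8) and nonzero, while all higher differences vanish, so the minimal degree is 2.

2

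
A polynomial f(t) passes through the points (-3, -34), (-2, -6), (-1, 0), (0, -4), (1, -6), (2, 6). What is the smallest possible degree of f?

Forward differences of the values at t = -3, -2, -1, 0, 1, 2:
  f  : -34  -6  0  -4  -6  6
  Δ  : 28  6  -4  -2  12
  Δ^2: -22  -10  2  14
  Δ^3: 12  12  12
  Δ^4: 0  0
  Δ^5: 0
The third differences are constant (12) and nonzero, while all higher differences vanish, so the minimal degree is 3.

3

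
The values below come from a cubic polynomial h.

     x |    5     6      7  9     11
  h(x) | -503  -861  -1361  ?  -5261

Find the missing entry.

The 4 known points determine the degree-3 polynomial uniquely.
Write h(x) = ax^3 + bx^2 + cx + d. Substituting each data point gives a linear system:
  125a + 25b + 5c + d = -503
  216a + 36b + 6c + d = -861
  343a + 49b + 7c + d = -1361
  1331a + 121b + 11c + d = -5261
Solving the system yields a = -4, b = 1, c = -5, d = -3.
So h(x) = -4x^3 + x^2 - 5x - 3.
Then h(9) = -2883.

-2883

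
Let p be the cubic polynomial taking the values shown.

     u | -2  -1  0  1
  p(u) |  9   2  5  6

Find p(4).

Using the Lagrange interpolation formula with nodes -2, -1, 0, 1:
  L_0(u) = (u + 1)u(u - 1) / -6
  L_1(u) = (u + 2)u(u - 1) / 2
  L_2(u) = (u + 2)(u + 1)(u - 1) / -2
  L_3(u) = (u + 2)(u + 1)u / 6
Then p(u) = 9·L_0(u) + 2·L_1(u) + 5·L_2(u) + 6·L_3(u).
Expanding and collecting terms gives p(u) = -2u³ - u² + 4u + 5.
Evaluating at u = 4: p(4) = -123.

-123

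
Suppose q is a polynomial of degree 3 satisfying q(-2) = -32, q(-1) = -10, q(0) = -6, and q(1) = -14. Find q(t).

q(t) = t^3 - 6t^2 - 3t - 6

Using the Lagrange interpolation formula with nodes -2, -1, 0, 1:
  L_0(t) = (t + 1)t(t - 1) / -6
  L_1(t) = (t + 2)t(t - 1) / 2
  L_2(t) = (t + 2)(t + 1)(t - 1) / -2
  L_3(t) = (t + 2)(t + 1)t / 6
Then q(t) = -32·L_0(t) - 10·L_1(t) - 6·L_2(t) - 14·L_3(t).
Expanding and collecting terms gives q(t) = t^3 - 6t^2 - 3t - 6.
Check: q(-1) = -10. ✓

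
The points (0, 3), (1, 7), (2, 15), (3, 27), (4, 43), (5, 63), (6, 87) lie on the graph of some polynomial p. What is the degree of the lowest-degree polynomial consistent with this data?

Forward differences of the values at x = 0, 1, 2, 3, 4, 5, 6:
  p  : 3  7  15  27  43  63  87
  Δ  : 4  8  12  16  20  24
  Δ^2: 4  4  4  4  4
  Δ^3: 0  0  0  0
  Δ^4: 0  0  0
  Δ^5: 0  0
  Δ^6: 0
The second differences are constant (4) and nonzero, while all higher differences vanish, so the minimal degree is 2.

2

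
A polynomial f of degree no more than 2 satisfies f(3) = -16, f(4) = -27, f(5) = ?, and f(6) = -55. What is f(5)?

-40

On equispaced nodes a degree-2 polynomial has vanishing third forward difference, so
  - f(3) + 3·f(4) - 3·f(5) + f(6) = 0.
Substituting the known values and solving for f(5):
  -3·f(5) = 120
  f(5) = -40.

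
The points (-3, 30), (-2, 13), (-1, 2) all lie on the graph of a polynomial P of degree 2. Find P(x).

P(x) = 3x^2 - 2x - 3

Using the Lagrange interpolation formula with nodes -3, -2, -1:
  L_0(x) = (x + 2)(x + 1) / 2
  L_1(x) = (x + 3)(x + 1) / -1
  L_2(x) = (x + 3)(x + 2) / 2
Then P(x) = 30·L_0(x) + 13·L_1(x) + 2·L_2(x).
Expanding and collecting terms gives P(x) = 3x^2 - 2x - 3.
Check: P(-3) = 30. ✓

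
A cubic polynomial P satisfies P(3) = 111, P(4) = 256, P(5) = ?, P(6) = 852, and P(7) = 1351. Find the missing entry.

495

On equispaced nodes a degree-3 polynomial has vanishing fourth forward difference, so
  P(3) - 4·P(4) + 6·P(5) - 4·P(6) + P(7) = 0.
Substituting the known values and solving for P(5):
  6·P(5) = 2970
  P(5) = 495.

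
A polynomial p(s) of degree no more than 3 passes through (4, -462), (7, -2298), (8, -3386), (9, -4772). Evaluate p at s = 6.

-1472

Using the Lagrange interpolation formula with nodes 4, 7, 8, 9:
  L_0(s) = (s - 7)(s - 8)(s - 9) / -60
  L_1(s) = (s - 4)(s - 8)(s - 9) / 6
  L_2(s) = (s - 4)(s - 7)(s - 9) / -4
  L_3(s) = (s - 4)(s - 7)(s - 8) / 10
Then p(s) = -462·L_0(s) - 2298·L_1(s) - 3386·L_2(s) - 4772·L_3(s).
Expanding and collecting terms gives p(s) = -6s^3 - 5s^2 + s - 2.
Evaluating at s = 6: p(6) = -1472.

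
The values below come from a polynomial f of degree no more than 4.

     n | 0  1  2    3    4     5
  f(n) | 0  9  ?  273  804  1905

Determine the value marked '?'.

66

The 5 known points determine the degree-4 polynomial uniquely.
Write f(n) = an^4 + bn^3 + cn^2 + dn + e. Substituting each data point gives a linear system:
  e = 0
  a + b + c + d + e = 9
  81a + 27b + 9c + 3d + e = 273
  256a + 64b + 16c + 4d + e = 804
  625a + 125b + 25c + 5d + e = 1905
Solving the system yields a = 3, b = -1, c = 6, d = 1, e = 0.
So f(n) = 3n^4 - n^3 + 6n^2 + n.
Then f(2) = 66.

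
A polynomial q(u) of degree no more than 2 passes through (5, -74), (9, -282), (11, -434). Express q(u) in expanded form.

Write q(u) = au^2 + bu + c. Substituting each data point gives a linear system:
  25a + 5b + c = -74
  81a + 9b + c = -282
  121a + 11b + c = -434
Solving the system yields a = -4, b = 4, c = 6.
So q(u) = -4u^2 + 4u + 6.
Check: q(5) = -74. ✓

q(u) = -4u^2 + 4u + 6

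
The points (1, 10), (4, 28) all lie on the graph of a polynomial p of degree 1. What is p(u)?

p(u) = 6u + 4

Write p(u) = au + b. Substituting each data point gives a linear system:
  a + b = 10
  4a + b = 28
Solving the system yields a = 6, b = 4.
So p(u) = 6u + 4.
Check: p(4) = 28. ✓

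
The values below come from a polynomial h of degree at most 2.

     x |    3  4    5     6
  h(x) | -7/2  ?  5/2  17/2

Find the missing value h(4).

-3/2

On equispaced nodes a degree-2 polynomial has vanishing third forward difference, so
  - h(3) + 3·h(4) - 3·h(5) + h(6) = 0.
Substituting the known values and solving for h(4):
  3·h(4) = -9/2
  h(4) = -3/2.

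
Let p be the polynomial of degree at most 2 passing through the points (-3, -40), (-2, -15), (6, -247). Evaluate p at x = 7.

-330

Using the Lagrange interpolation formula with nodes -3, -2, 6:
  L_0(x) = (x + 2)(x - 6) / 9
  L_1(x) = (x + 3)(x - 6) / -8
  L_2(x) = (x + 3)(x + 2) / 72
Then p(x) = -40·L_0(x) - 15·L_1(x) - 247·L_2(x).
Expanding and collecting terms gives p(x) = -6x^2 - 5x - 1.
Evaluating at x = 7: p(7) = -330.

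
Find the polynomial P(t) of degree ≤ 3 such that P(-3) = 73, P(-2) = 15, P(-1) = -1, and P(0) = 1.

Write P(t) = at^3 + bt^2 + ct + d. Substituting each data point gives a linear system:
  -27a + 9b - 3c + d = 73
  -8a + 4b - 2c + d = 15
  -a + b - c + d = -1
  d = 1
Solving the system yields a = -4, b = -3, c = 3, d = 1.
So P(t) = -4t^3 - 3t^2 + 3t + 1.
Check: P(0) = 1. ✓

P(t) = -4t^3 - 3t^2 + 3t + 1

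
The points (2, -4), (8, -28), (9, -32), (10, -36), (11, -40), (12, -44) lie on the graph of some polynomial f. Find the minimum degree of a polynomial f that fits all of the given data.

1

Divided differences on the nodes 2, 8, 9, 10, 11, 12:
  order 0: -4  -28  -32  -36  -40  -44
  order 1: -4  -4  -4  -4  -4
  order 2: 0  0  0  0
  order 3: 0  0  0
  order 4: 0  0
  order 5: 0
The order-1 divided differences are all -4 (nonzero) and every higher order vanishes, so the data lies on a polynomial of degree exactly 1.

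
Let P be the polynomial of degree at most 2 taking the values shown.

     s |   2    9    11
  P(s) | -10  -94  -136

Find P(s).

Write P(s) = as^2 + bs + c. Substituting each data point gives a linear system:
  4a + 2b + c = -10
  81a + 9b + c = -94
  121a + 11b + c = -136
Solving the system yields a = -1, b = -1, c = -4.
So P(s) = -s^2 - s - 4.
Check: P(11) = -136. ✓

P(s) = -s^2 - s - 4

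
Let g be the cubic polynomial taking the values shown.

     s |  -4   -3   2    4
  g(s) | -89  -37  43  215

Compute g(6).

611

Using the Lagrange interpolation formula with nodes -4, -3, 2, 4:
  L_0(s) = (s + 3)(s - 2)(s - 4) / -48
  L_1(s) = (s + 4)(s - 2)(s - 4) / 35
  L_2(s) = (s + 4)(s + 3)(s - 4) / -60
  L_3(s) = (s + 4)(s + 3)(s - 2) / 112
Then g(s) = -89·L_0(s) - 37·L_1(s) + 43·L_2(s) + 215·L_3(s).
Expanding and collecting terms gives g(s) = 2s³ + 4s² + 6s - 1.
Evaluating at s = 6: g(6) = 611.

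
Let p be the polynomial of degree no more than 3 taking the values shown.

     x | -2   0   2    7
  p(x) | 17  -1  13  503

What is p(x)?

p(x) = x^3 + 4x^2 - 5x - 1

Using the Lagrange interpolation formula with nodes -2, 0, 2, 7:
  L_0(x) = x(x - 2)(x - 7) / -72
  L_1(x) = (x + 2)(x - 2)(x - 7) / 28
  L_2(x) = (x + 2)x(x - 7) / -40
  L_3(x) = (x + 2)x(x - 2) / 315
Then p(x) = 17·L_0(x) - 1·L_1(x) + 13·L_2(x) + 503·L_3(x).
Expanding and collecting terms gives p(x) = x^3 + 4x^2 - 5x - 1.
Check: p(2) = 13. ✓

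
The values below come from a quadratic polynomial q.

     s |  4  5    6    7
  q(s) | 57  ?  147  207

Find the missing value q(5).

97

The 3 known points determine the degree-2 polynomial uniquely.
Write q(s) = as^2 + bs + c. Substituting each data point gives a linear system:
  16a + 4b + c = 57
  36a + 6b + c = 147
  49a + 7b + c = 207
Solving the system yields a = 5, b = -5, c = -3.
So q(s) = 5s^2 - 5s - 3.
Then q(5) = 97.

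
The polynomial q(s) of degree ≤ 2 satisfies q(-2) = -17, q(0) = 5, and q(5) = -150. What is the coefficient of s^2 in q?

-6

Write q(s) = as^2 + bs + c. Substituting each data point gives a linear system:
  4a - 2b + c = -17
  c = 5
  25a + 5b + c = -150
Solving the system yields a = -6, b = -1, c = 5.
So q(s) = -6s^2 - s + 5.
The leading coefficient is -6.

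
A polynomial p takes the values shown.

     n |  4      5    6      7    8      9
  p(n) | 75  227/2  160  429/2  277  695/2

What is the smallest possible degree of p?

Forward differences of the values at n = 4, 5, 6, 7, 8, 9:
  p  : 75  227/2  160  429/2  277  695/2
  Δ  : 77/2  93/2  109/2  125/2  141/2
  Δ^2: 8  8  8  8
  Δ^3: 0  0  0
  Δ^4: 0  0
  Δ^5: 0
The second differences are constant (8) and nonzero, while all higher differences vanish, so the minimal degree is 2.

2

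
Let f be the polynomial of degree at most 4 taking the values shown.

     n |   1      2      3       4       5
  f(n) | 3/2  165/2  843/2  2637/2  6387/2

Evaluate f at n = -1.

27/2

Write f(n) = an^4 + bn^3 + cn^2 + dn + e. Substituting each data point gives a linear system:
  a + b + c + d + e = 3/2
  16a + 8b + 4c + 2d + e = 165/2
  81a + 27b + 9c + 3d + e = 843/2
  256a + 64b + 16c + 4d + e = 2637/2
  625a + 125b + 25c + 5d + e = 6387/2
Solving the system yields a = 5, b = 0, c = 4, d = -6, e = -3/2.
So f(n) = 5n⁴ + 4n² - 6n - 3/2.
Then f(-1) = 27/2.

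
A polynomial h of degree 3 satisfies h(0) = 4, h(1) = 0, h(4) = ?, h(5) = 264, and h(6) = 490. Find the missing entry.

The 4 known points determine the degree-3 polynomial uniquely.
Write h(u) = au^3 + bu^2 + cu + d. Substituting each data point gives a linear system:
  d = 4
  a + b + c + d = 0
  125a + 25b + 5c + d = 264
  216a + 36b + 6c + d = 490
Solving the system yields a = 3, b = -4, c = -3, d = 4.
So h(u) = 3u^3 - 4u^2 - 3u + 4.
Then h(4) = 120.

120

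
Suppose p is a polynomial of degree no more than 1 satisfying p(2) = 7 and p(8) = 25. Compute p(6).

19

Using the Lagrange interpolation formula with nodes 2, 8:
  L_0(n) = (n - 8) / -6
  L_1(n) = (n - 2) / 6
Then p(n) = 7·L_0(n) + 25·L_1(n).
Expanding and collecting terms gives p(n) = 3n + 1.
Evaluating at n = 6: p(6) = 19.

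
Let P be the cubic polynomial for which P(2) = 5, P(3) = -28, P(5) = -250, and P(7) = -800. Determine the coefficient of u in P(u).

Write P(u) = au^3 + bu^2 + cu + d. Substituting each data point gives a linear system:
  8a + 4b + 2c + d = 5
  27a + 9b + 3c + d = -28
  125a + 25b + 5c + d = -250
  343a + 49b + 7c + d = -800
Solving the system yields a = -3, b = 4, c = 4, d = 5.
So P(u) = -3u^3 + 4u^2 + 4u + 5.
The coefficient of u is 4.

4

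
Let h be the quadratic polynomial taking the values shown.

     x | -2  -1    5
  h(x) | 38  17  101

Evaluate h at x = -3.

Write h(x) = ax^2 + bx + c. Substituting each data point gives a linear system:
  4a - 2b + c = 38
  a - b + c = 17
  25a + 5b + c = 101
Solving the system yields a = 5, b = -6, c = 6.
So h(x) = 5x^2 - 6x + 6.
Then h(-3) = 69.

69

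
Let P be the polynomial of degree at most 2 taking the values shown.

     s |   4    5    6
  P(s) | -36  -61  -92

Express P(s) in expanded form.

P(s) = -3s^2 + 2s + 4

Using the Lagrange interpolation formula with nodes 4, 5, 6:
  L_0(s) = (s - 5)(s - 6) / 2
  L_1(s) = (s - 4)(s - 6) / -1
  L_2(s) = (s - 4)(s - 5) / 2
Then P(s) = -36·L_0(s) - 61·L_1(s) - 92·L_2(s).
Expanding and collecting terms gives P(s) = -3s² + 2s + 4.
Check: P(4) = -36. ✓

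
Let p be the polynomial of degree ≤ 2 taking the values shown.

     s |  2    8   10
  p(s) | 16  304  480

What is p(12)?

696

Write p(s) = as^2 + bs + c. Substituting each data point gives a linear system:
  4a + 2b + c = 16
  64a + 8b + c = 304
  100a + 10b + c = 480
Solving the system yields a = 5, b = -2, c = 0.
So p(s) = 5s^2 - 2s.
Then p(12) = 696.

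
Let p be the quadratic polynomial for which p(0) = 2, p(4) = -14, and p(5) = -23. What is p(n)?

Write p(n) = an^2 + bn + c. Substituting each data point gives a linear system:
  c = 2
  16a + 4b + c = -14
  25a + 5b + c = -23
Solving the system yields a = -1, b = 0, c = 2.
So p(n) = -n^2 + 2.
Check: p(0) = 2. ✓

p(n) = -n^2 + 2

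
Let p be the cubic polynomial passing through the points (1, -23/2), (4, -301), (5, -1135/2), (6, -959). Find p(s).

p(s) = -4s^3 - (5/2)s^2 - 5

Using the Lagrange interpolation formula with nodes 1, 4, 5, 6:
  L_0(s) = (s - 4)(s - 5)(s - 6) / -60
  L_1(s) = (s - 1)(s - 5)(s - 6) / 6
  L_2(s) = (s - 1)(s - 4)(s - 6) / -4
  L_3(s) = (s - 1)(s - 4)(s - 5) / 10
Then p(s) = -23/2·L_0(s) - 301·L_1(s) - 1135/2·L_2(s) - 959·L_3(s).
Expanding and collecting terms gives p(s) = -4s³ - (5/2)s² - 5.
Check: p(5) = -1135/2. ✓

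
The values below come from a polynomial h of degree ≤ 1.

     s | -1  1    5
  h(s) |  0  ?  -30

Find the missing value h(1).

The 2 known points determine the degree-1 polynomial uniquely.
Write h(s) = as + b. Substituting each data point gives a linear system:
  -a + b = 0
  5a + b = -30
Solving the system yields a = -5, b = -5.
So h(s) = -5s - 5.
Then h(1) = -10.

-10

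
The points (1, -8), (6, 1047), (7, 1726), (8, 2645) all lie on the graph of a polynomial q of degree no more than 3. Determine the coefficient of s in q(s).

Write q(s) = as^3 + bs^2 + cs + d. Substituting each data point gives a linear system:
  a + b + c + d = -8
  216a + 36b + 6c + d = 1047
  343a + 49b + 7c + d = 1726
  512a + 64b + 8c + d = 2645
Solving the system yields a = 6, b = -6, c = -5, d = -3.
So q(s) = 6s^3 - 6s^2 - 5s - 3.
The coefficient of s is -5.

-5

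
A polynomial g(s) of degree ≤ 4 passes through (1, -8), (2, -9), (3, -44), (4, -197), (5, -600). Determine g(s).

Write g(s) = as^4 + bs^3 + cs^2 + ds + e. Substituting each data point gives a linear system:
  a + b + c + d + e = -8
  16a + 8b + 4c + 2d + e = -9
  81a + 27b + 9c + 3d + e = -44
  256a + 64b + 16c + 4d + e = -197
  625a + 125b + 25c + 5d + e = -600
Solving the system yields a = -2, b = 6, c = -3, d = -4, e = -5.
So g(s) = -2s⁴ + 6s³ - 3s² - 4s - 5.
Check: g(5) = -600. ✓

g(s) = -2s^4 + 6s^3 - 3s^2 - 4s - 5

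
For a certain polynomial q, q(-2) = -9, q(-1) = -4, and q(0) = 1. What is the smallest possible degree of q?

1

Forward differences of the values at u = -2, -1, 0:
  q  : -9  -4  1
  Δ  : 5  5
  Δ^2: 0
The first differences are constant (5) and nonzero, while all higher differences vanish, so the minimal degree is 1.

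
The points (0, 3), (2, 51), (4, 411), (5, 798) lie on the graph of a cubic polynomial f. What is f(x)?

Using the Lagrange interpolation formula with nodes 0, 2, 4, 5:
  L_0(x) = (x - 2)(x - 4)(x - 5) / -40
  L_1(x) = x(x - 4)(x - 5) / 12
  L_2(x) = x(x - 2)(x - 5) / -8
  L_3(x) = x(x - 2)(x - 4) / 15
Then f(x) = 3·L_0(x) + 51·L_1(x) + 411·L_2(x) + 798·L_3(x).
Expanding and collecting terms gives f(x) = 6x^3 + 3x^2 - 6x + 3.
Check: f(5) = 798. ✓

f(x) = 6x^3 + 3x^2 - 6x + 3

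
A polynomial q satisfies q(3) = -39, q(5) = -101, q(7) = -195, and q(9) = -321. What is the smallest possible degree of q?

Forward differences of the values at x = 3, 5, 7, 9:
  q  : -39  -101  -195  -321
  Δ  : -62  -94  -126
  Δ^2: -32  -32
  Δ^3: 0
The second differences are constant (-32) and nonzero, while all higher differences vanish, so the minimal degree is 2.

2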